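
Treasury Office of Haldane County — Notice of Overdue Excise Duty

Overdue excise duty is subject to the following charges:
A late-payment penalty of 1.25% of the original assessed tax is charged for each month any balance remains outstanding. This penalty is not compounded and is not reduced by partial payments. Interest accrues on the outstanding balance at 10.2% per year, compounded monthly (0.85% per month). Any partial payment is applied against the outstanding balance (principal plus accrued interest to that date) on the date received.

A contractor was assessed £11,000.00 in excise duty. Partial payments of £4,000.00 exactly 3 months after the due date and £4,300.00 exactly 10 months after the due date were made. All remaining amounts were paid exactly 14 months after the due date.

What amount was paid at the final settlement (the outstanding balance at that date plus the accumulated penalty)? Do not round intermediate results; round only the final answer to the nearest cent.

Balance at month 3: £11,000.0000 × (1 + 0.0085)^3 = £11,282.8910…
After £4,000.00 payment: £11,282.8910… − £4,000.00 = £7,282.8910…
Balance at month 10: £7,282.8910… × (1 + 0.0085)^7 = £7,727.4309…
After £4,300.00 payment: £7,727.4309… − £4,300.00 = £3,427.4309…
Balance at month 14: £3,427.4309… × (1 + 0.0085)^4 = £3,545.4577…
Penalty: 14 × 1.25% × £11,000.00 = £1,925.00
Final settlement = outstanding balance + penalty = £3,545.4577… + £1,925.00 = £5,470.46

£5,470.46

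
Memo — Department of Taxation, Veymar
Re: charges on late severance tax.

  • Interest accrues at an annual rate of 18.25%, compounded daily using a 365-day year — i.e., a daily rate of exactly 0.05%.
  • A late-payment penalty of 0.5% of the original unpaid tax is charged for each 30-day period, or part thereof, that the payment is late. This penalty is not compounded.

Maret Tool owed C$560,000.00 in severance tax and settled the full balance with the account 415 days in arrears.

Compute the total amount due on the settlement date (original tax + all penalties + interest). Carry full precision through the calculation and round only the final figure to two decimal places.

Penalty periods: ⌈415/30⌉ = 14; penalty = 14 × 0.5% × C$560,000.00 = C$39,200.00
Interest: C$560,000.00 × ((1 + 0.0005)^415 − 1) = C$560,000.00 × 0.23053390… = C$129,098.9854…
Total = C$560,000.00 + C$39,200.0000 + C$129,098.9854… = C$728,298.99

C$728,298.99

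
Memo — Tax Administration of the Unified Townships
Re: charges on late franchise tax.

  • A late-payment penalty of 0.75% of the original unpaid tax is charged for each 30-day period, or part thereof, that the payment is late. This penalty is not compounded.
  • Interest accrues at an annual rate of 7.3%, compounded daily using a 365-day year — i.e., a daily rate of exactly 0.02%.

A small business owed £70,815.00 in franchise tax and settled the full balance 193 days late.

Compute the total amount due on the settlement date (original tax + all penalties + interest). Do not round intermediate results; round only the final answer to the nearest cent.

Penalty periods: ⌈193/30⌉ = 7; penalty = 7 × 0.75% × £70,815.00 = £3,717.79…
Interest: £70,815.00 × ((1 + 0.0002)^193 − 1) = £70,815.00 × 0.03935065… = £2,786.6161…
Total = £70,815.00 + £3,717.7875 + £2,786.6161… = £77,319.40

£77,319.40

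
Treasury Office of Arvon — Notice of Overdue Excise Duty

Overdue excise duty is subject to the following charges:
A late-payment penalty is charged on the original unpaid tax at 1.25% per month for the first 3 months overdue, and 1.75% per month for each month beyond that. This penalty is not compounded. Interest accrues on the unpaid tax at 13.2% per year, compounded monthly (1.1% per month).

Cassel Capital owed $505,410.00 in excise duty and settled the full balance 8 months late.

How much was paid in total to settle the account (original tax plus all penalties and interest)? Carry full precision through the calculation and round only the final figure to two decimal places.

Penalty, months 1–3: 3 × 1.25% × $505,410.00 = $18,952.88…
Penalty, months 4–8: 5 × 1.75% × $505,410.00 = $44,223.38…
Interest: $505,410.00 × ((1 + 0.011)^8 − 1) = $505,410.00 × 0.0914636… = $46,226.6029…
Total = $505,410.00 + $63,176.2500 + $46,226.6029… = $614,812.85

$614,812.85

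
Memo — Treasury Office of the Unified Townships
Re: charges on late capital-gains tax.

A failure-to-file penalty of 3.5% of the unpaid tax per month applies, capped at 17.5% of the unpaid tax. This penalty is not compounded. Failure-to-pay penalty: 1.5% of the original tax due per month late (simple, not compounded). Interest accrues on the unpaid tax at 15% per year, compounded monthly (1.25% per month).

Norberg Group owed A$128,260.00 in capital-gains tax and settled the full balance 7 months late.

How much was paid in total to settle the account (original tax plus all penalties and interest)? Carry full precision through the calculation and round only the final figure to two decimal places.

A$175,825.28

Failure-to-file: 7 × 3.5% × A$128,260.00 = A$31,423.70, capped at 17.5% × A$128,260.00 = A$22,445.50
Failure-to-pay penalty: 7 × 1.5% × A$128,260.00 = A$13,467.30
Interest: A$128,260.00 × ((1 + 0.0125)^7 − 1) = A$128,260.00 × 0.0908505… = A$11,652.4813…
Total = A$128,260.00 + A$35,912.8000 + A$11,652.4813… = A$175,825.28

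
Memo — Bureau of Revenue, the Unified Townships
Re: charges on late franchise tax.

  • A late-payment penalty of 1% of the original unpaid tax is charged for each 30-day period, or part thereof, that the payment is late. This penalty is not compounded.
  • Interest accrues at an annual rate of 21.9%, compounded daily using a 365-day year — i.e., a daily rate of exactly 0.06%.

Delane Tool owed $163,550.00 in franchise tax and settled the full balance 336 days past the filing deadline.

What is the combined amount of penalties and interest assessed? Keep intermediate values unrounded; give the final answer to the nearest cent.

$56,144.20

Penalty periods: ⌈336/30⌉ = 12; penalty = 12 × 1% × $163,550.00 = $19,626.00
Interest: $163,550.00 × ((1 + 0.0006)^336 − 1) = $163,550.00 × 0.22328461… = $36,518.1979…
Penalties + interest = $19,626.0000 + $36,518.1979… = $56,144.20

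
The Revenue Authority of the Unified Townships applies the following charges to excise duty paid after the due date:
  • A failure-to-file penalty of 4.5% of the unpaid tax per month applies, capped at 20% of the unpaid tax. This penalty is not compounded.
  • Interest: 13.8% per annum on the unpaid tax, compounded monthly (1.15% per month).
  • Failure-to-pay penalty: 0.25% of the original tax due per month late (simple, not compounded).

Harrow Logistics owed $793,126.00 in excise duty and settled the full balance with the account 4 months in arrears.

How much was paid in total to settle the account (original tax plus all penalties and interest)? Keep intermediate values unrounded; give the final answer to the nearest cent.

Failure-to-file: 4 × 4.5% × $793,126.00 = $142,762.68 (under the 20% cap)
Failure-to-pay penalty: 4 × 0.25% × $793,126.00 = $7,931.26
Interest: $793,126.00 × ((1 + 0.0115)^4 − 1) = $793,126.00 × 0.0467996… = $37,117.9803…
Total = $793,126.00 + $150,693.9400 + $37,117.9803… = $980,937.92

$980,937.92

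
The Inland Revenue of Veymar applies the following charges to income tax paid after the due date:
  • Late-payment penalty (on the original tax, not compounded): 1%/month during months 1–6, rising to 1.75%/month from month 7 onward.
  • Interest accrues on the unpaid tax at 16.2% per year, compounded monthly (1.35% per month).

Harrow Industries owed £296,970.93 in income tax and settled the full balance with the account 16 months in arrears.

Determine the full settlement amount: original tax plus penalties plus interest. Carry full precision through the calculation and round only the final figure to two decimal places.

£437,827.29

Penalty, months 1–6: 6 × 1% × £296,970.93 = £17,818.26…
Penalty, months 7–16: 10 × 1.75% × £296,970.93 = £51,969.91…
Interest: £296,970.93 × ((1 + 0.0135)^16 − 1) = £296,970.93 × 0.2393103… = £71,068.1933…
Total = £296,970.93 + £69,788.1686… + £71,068.1933… = £437,827.29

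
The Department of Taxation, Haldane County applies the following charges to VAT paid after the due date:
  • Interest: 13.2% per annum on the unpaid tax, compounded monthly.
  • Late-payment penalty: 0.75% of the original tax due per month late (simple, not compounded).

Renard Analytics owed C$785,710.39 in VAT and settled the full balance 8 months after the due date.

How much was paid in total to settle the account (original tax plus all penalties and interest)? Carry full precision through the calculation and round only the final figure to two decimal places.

C$904,716.89

Late-payment penalty = 0.75% × C$785,710.39 × 8 mo = C$47,142.62…
Interest (13.2%/yr ÷ 12 = 1.1%/month): C$785,710.39 × ((1 + 0.011)^8 − 1) = C$71,863.8772…
Total = C$785,710.39 + C$47,142.6234 + C$71,863.8772… = C$904,716.89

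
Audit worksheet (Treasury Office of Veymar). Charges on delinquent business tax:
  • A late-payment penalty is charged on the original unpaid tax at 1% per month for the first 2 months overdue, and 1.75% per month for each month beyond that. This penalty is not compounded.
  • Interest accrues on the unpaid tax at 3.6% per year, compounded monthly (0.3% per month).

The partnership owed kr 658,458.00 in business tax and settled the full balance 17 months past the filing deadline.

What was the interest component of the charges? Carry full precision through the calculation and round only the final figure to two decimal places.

Interest: kr 658,458.00 × ((1 + 0.003)^17 − 1) = kr 658,458.00 × 0.0522426… = kr 34,399.5278…

kr 34,399.53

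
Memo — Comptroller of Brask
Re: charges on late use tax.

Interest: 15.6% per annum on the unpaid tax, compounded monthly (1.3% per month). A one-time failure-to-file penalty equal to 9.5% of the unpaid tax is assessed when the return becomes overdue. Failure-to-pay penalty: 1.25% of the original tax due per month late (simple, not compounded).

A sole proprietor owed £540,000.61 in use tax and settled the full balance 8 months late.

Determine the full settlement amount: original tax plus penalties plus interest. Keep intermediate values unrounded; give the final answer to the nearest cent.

£704,083.60

Failure-to-file penalty: 9.5% × £540,000.61 = £51,300.06…
Failure-to-pay penalty = 1.25% × £540,000.61 × 8 mo = £54,000.06…
Interest: £540,000.61 × ((1 + 0.013)^8 − 1) = £540,000.61 × 0.1088571… = £58,782.8746…
Total = £540,000.61 + £105,300.1190… + £58,782.8746… = £704,083.60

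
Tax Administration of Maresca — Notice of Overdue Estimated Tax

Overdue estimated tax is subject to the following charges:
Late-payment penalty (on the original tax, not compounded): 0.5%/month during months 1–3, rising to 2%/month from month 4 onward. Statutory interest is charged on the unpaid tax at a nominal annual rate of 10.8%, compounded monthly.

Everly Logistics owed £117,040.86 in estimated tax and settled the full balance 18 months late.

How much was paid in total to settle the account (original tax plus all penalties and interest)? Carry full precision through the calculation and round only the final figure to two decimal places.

Penalty, months 1–3: 3 × 0.5% × £117,040.86 = £1,755.61…
Penalty, months 4–18: 15 × 2% × £117,040.86 = £35,112.26…
Interest (10.8%/yr ÷ 12 = 0.9%/month): £117,040.86 × ((1 + 0.009)^18 − 1) = £20,483.1403…
Total = £117,040.86 + £36,867.8709 + £20,483.1403… = £174,391.87

£174,391.87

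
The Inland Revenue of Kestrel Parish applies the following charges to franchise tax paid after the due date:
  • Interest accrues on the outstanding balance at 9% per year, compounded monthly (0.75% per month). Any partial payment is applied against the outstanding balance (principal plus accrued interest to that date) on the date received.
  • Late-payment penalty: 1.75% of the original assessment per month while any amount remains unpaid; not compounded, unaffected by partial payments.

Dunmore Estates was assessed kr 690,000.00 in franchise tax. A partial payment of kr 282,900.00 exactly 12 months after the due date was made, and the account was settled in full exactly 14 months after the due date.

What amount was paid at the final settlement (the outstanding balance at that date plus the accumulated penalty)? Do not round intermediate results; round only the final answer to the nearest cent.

kr 647,980.70

Balance at month 12: kr 690,000.0000 × (1 + 0.0075)^12 = kr 754,726.7594…
After kr 282,900.00 payment: kr 754,726.7594… − kr 282,900.00 = kr 471,826.7594…
Balance at month 14: kr 471,826.7594… × (1 + 0.0075)^2 = kr 478,930.7010…
Penalty: 14 × 1.75% × kr 690,000.00 = kr 169,050.00
Final settlement = outstanding balance + penalty = kr 478,930.7010… + kr 169,050.00 = kr 647,980.70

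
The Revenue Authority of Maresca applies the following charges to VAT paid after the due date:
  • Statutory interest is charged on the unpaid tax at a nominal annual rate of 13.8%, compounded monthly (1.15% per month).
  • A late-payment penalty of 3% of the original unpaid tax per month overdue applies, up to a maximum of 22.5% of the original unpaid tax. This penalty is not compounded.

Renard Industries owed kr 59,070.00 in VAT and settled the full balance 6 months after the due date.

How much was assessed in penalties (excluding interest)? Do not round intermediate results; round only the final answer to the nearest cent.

Penalty: 6 × 3% × kr 59,070.00 = kr 10,632.60 (below the 22.5% cap of kr 13,290.75)

kr 10,632.60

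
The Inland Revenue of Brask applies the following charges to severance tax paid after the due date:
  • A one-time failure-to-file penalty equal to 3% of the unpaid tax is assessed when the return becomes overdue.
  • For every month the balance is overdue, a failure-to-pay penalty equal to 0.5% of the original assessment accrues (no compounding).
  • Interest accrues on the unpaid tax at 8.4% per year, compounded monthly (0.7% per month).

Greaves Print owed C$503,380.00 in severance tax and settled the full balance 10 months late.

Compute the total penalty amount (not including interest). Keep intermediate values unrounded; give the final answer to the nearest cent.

Failure-to-file penalty: 3% × C$503,380.00 = C$15,101.40
Failure-to-pay penalty = 0.5% × C$503,380.00 × 10 mo = C$25,169.00
Total penalty = C$15,101.40 + C$25,169.00 = C$40,270.40

C$40,270.40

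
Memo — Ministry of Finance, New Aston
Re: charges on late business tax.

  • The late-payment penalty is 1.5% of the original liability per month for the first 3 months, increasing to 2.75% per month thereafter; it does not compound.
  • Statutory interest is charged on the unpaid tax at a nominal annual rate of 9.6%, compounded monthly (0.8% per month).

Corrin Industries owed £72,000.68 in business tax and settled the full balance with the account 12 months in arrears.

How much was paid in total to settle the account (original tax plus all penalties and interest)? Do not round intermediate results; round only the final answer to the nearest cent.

Penalty, months 1–3: 3 × 1.5% × £72,000.68 = £3,240.03…
Penalty, months 4–12: 9 × 2.75% × £72,000.68 = £17,820.17…
Interest: £72,000.68 × ((1 + 0.008)^12 − 1) = £72,000.68 × 0.1003387… = £7,224.4542…
Total = £72,000.68 + £21,060.1989 + £7,224.4542… = £100,285.33

£100,285.33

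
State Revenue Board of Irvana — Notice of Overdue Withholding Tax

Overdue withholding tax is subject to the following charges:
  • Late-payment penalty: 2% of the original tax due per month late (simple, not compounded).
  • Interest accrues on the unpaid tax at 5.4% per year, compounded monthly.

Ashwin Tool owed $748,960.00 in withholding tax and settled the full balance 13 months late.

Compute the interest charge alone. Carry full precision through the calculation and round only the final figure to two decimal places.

$45,016.88

Interest (5.4%/yr ÷ 12 = 0.45%/month): $748,960.00 × ((1 + 0.0045)^13 − 1) = $45,016.8829…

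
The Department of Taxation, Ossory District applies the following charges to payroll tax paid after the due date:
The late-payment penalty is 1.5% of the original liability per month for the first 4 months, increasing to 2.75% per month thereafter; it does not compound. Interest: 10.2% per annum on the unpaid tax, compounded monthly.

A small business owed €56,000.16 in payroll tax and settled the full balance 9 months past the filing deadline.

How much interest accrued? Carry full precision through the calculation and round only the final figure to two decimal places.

€4,432.59

Interest (10.2%/yr ÷ 12 = 0.85%/month): €56,000.16 × ((1 + 0.0085)^9 − 1) = €4,432.5947…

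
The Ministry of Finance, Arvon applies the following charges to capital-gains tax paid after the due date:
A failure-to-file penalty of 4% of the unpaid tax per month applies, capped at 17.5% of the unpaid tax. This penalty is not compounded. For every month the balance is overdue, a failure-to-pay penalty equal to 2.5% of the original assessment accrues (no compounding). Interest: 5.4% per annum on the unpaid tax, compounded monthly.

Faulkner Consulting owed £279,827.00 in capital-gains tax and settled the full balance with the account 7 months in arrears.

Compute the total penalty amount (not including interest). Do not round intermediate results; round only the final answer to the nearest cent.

£97,939.45

Failure-to-file: 7 × 4% × £279,827.00 = £78,351.56, capped at 17.5% × £279,827.00 = £48,969.73…
Failure-to-pay penalty: 7 × 2.5% × £279,827.00 = £48,969.73…
Total penalty = £48,969.73… + £48,969.73… = £97,939.45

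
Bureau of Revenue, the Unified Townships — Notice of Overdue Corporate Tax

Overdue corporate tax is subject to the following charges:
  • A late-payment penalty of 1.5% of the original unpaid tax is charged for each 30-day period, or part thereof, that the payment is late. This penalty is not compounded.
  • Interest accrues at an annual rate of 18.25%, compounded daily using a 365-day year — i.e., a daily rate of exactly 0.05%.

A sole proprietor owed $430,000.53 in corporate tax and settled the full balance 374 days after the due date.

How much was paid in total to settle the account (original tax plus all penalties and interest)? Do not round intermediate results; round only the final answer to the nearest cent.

Penalty periods: ⌈374/30⌉ = 13; penalty = 13 × 1.5% × $430,000.53 = $83,850.10…
Interest: $430,000.53 × ((1 + 0.0005)^374 − 1) = $430,000.53 × 0.20557094… = $88,395.6140…
Total = $430,000.53 + $83,850.1034… + $88,395.6140… = $602,246.25

$602,246.25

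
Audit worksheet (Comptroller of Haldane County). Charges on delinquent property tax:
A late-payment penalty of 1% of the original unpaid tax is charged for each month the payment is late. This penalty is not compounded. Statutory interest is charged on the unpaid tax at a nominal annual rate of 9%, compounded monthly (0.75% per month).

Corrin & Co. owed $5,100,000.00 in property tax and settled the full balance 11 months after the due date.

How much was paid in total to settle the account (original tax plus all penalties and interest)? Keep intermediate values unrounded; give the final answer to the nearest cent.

Late-payment penalty = 1% × $5,100,000.00 × 11 mo = $561,000.00
Interest: $5,100,000.00 × ((1 + 0.0075)^11 − 1) = $5,100,000.00 × 0.0856644… = $436,888.5143…
Total = $5,100,000.00 + $561,000.0000 + $436,888.5143… = $6,097,888.51

$6,097,888.51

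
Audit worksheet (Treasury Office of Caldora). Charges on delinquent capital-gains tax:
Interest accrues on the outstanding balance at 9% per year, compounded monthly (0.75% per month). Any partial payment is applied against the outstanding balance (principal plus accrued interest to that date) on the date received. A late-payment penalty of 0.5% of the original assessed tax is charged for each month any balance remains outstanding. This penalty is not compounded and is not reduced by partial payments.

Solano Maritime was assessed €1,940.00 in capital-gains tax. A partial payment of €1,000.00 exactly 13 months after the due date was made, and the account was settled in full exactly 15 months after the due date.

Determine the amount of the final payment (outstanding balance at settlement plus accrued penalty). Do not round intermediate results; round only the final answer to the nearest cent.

€1,300.53

Balance at month 13: €1,940.0000 × (1 + 0.0075)^13 = €2,137.9003…
After €1,000.00 payment: €2,137.9003… − €1,000.00 = €1,137.9003…
Balance at month 15: €1,137.9003… × (1 + 0.0075)^2 = €1,155.0328…
Penalty: 15 × 0.5% × €1,940.00 = €145.50
Final settlement = outstanding balance + penalty = €1,155.0328… + €145.50 = €1,300.53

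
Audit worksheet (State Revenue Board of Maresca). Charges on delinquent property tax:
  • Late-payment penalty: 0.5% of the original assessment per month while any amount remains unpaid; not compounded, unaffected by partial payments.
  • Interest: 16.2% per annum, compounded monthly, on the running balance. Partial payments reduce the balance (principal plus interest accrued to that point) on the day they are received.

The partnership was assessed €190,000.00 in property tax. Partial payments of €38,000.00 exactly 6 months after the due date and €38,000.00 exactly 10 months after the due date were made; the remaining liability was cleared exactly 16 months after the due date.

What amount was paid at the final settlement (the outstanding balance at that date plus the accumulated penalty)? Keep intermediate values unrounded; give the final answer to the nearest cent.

Monthly rate = 16.2% ÷ 12 = 1.35%
Balance at month 6: €190,000.0000 × (1 + 0.0135)^6 = €205,918.8571…
After €38,000.00 payment: €205,918.8571… − €38,000.00 = €167,918.8571…
Balance at month 10: €167,918.8571… × (1 + 0.0135)^4 = €177,171.7528…
After €38,000.00 payment: €177,171.7528… − €38,000.00 = €139,171.7528…
Balance at month 16: €139,171.7528… × (1 + 0.0135)^6 = €150,832.0436…
Penalty: 16 × 0.5% × €190,000.00 = €15,200.00
Final settlement = outstanding balance + penalty = €150,832.0436… + €15,200.00 = €166,032.04

€166,032.04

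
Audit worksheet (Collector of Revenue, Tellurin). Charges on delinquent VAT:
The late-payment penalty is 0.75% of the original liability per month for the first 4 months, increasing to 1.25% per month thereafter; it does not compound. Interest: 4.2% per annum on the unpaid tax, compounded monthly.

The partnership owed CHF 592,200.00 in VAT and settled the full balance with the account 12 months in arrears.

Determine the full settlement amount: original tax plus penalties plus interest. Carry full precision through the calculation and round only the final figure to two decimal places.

Penalty, months 1–4: 4 × 0.75% × CHF 592,200.00 = CHF 17,766.00
Penalty, months 5–12: 8 × 1.25% × CHF 592,200.00 = CHF 59,220.00
Interest (4.2%/yr ÷ 12 = 0.35%/month): CHF 592,200.00 × ((1 + 0.0035)^12 − 1) = CHF 25,356.8239…
Total = CHF 592,200.00 + CHF 76,986.0000 + CHF 25,356.8239… = CHF 694,542.82

CHF 694,542.82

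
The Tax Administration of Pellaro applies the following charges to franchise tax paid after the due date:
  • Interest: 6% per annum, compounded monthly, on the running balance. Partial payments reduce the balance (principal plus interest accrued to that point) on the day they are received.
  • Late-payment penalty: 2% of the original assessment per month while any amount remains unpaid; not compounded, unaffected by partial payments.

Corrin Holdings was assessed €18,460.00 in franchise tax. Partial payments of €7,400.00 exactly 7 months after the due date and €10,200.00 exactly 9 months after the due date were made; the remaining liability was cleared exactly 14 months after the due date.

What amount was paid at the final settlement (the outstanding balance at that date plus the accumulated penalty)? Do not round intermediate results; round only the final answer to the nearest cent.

Monthly rate = 6% ÷ 12 = 0.5%
Balance at month 7: €18,460.0000 × (1 + 0.005)^7 = €19,115.8727…
After €7,400.00 payment: €19,115.8727… − €7,400.00 = €11,715.8727…
Balance at month 9: €11,715.8727… × (1 + 0.005)^2 = €11,833.3243…
After €10,200.00 payment: €11,833.3243… − €10,200.00 = €1,633.3243…
Balance at month 14: €1,633.3243… × (1 + 0.005)^5 = €1,674.5678…
Penalty: 14 × 2% × €18,460.00 = €5,168.80
Final settlement = outstanding balance + penalty = €1,674.5678… + €5,168.80 = €6,843.37

€6,843.37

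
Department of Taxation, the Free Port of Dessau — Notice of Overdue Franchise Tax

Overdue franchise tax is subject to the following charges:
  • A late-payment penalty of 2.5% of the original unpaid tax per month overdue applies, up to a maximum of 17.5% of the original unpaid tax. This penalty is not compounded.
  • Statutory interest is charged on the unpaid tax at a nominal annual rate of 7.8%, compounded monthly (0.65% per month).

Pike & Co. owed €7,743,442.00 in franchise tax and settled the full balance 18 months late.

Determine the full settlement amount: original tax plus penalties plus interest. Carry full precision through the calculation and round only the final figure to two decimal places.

€10,056,360.95

Penalty (uncapped): 18 × 2.5% × €7,743,442.00 = €3,484,548.90; cap = 17.5% × €7,743,442.00 = €1,355,102.35 → penalty = €1,355,102.35
Interest: €7,743,442.00 × ((1 + 0.0065)^18 − 1) = €7,743,442.00 × 0.1236939… = €957,816.5955…
Total = €7,743,442.00 + €1,355,102.3500 + €957,816.5955… = €10,056,360.95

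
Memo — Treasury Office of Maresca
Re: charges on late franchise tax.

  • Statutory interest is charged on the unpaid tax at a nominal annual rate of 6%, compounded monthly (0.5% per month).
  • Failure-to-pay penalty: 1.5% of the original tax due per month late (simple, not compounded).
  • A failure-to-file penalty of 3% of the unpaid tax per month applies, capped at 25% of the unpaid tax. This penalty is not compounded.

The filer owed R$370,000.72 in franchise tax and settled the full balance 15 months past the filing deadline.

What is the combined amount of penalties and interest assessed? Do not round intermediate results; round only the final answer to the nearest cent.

R$204,493.01

Failure-to-file: 15 × 3% × R$370,000.72 = R$166,500.32…, capped at 25% × R$370,000.72 = R$92,500.18
Failure-to-pay penalty: 15 × 1.5% × R$370,000.72 = R$83,250.16…
Interest: R$370,000.72 × ((1 + 0.005)^15 − 1) = R$370,000.72 × 0.0776827… = R$28,742.6688…
Penalties + interest = R$175,750.3420 + R$28,742.6688… = R$204,493.01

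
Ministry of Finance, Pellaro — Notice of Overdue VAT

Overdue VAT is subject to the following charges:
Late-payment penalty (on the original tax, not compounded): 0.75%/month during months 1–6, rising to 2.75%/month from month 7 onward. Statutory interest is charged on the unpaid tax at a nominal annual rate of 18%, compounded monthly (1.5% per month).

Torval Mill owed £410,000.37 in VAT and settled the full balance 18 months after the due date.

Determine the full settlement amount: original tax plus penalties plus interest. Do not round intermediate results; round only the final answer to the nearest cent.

£689,760.28

Penalty, months 1–6: 6 × 0.75% × £410,000.37 = £18,450.02…
Penalty, months 7–18: 12 × 2.75% × £410,000.37 = £135,300.12…
Interest: £410,000.37 × ((1 + 0.015)^18 − 1) = £410,000.37 × 0.3073406… = £126,009.7744…
Total = £410,000.37 + £153,750.1388… + £126,009.7744… = £689,760.28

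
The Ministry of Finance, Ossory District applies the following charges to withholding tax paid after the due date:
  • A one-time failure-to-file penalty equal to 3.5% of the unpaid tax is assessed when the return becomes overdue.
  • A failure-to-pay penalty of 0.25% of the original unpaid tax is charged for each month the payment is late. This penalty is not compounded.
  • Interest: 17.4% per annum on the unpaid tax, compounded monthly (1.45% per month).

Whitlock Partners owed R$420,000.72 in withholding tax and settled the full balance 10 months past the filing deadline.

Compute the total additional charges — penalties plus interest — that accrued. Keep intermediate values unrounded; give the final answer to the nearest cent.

R$90,231.50

Failure-to-file penalty: 3.5% × R$420,000.72 = R$14,700.03…
Failure-to-pay penalty: 10 × 0.25% × R$420,000.72 = R$10,500.02…
Interest: R$420,000.72 × ((1 + 0.0145)^10 − 1) = R$420,000.72 × 0.1548365… = R$65,031.4547…
Penalties + interest = R$25,200.0432 + R$65,031.4547… = R$90,231.50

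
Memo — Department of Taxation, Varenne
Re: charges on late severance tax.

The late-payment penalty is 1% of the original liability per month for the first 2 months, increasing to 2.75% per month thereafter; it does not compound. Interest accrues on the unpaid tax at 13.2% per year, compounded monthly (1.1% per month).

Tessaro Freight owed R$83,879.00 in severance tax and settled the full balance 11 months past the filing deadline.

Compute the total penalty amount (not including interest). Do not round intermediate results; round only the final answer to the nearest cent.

R$22,437.63

Penalty, months 1–2: 2 × 1% × R$83,879.00 = R$1,677.58
Penalty, months 3–11: 9 × 2.75% × R$83,879.00 = R$20,760.05…
Total penalty = R$1,677.58 + R$20,760.05… = R$22,437.63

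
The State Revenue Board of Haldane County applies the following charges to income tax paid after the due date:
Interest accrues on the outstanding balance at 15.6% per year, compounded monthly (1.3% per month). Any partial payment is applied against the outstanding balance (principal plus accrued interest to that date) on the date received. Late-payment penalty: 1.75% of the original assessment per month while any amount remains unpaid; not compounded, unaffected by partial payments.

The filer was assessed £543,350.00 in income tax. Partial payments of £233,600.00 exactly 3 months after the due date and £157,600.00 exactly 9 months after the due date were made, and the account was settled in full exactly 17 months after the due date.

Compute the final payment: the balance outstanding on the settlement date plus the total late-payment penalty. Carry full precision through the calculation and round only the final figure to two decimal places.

Balance at month 3: £543,350.0000 × (1 + 0.013)^3 = £564,817.3222…
After £233,600.00 payment: £564,817.3222… − £233,600.00 = £331,217.3222…
Balance at month 9: £331,217.3222… × (1 + 0.013)^6 = £357,906.6056…
After £157,600.00 payment: £357,906.6056… − £157,600.00 = £200,306.6056…
Balance at month 17: £200,306.6056… × (1 + 0.013)^8 = £222,111.3922…
Penalty: 17 × 1.75% × £543,350.00 = £161,646.63…
Final settlement = outstanding balance + penalty = £222,111.3922… + £161,646.63… = £383,758.02

£383,758.02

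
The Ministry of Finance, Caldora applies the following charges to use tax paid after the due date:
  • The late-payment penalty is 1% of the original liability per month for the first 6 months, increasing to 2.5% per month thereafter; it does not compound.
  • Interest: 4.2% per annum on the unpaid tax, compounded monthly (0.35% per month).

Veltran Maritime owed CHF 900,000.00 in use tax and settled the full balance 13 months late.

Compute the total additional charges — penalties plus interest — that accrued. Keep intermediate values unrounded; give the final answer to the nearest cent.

Penalty, months 1–6: 6 × 1% × CHF 900,000.00 = CHF 54,000.00
Penalty, months 7–13: 7 × 2.5% × CHF 900,000.00 = CHF 157,500.00
Interest: CHF 900,000.00 × ((1 + 0.0035)^13 − 1) = CHF 900,000.00 × 0.0464679… = CHF 41,821.0832…
Penalties + interest = CHF 211,500.0000 + CHF 41,821.0832… = CHF 253,321.08

CHF 253,321.08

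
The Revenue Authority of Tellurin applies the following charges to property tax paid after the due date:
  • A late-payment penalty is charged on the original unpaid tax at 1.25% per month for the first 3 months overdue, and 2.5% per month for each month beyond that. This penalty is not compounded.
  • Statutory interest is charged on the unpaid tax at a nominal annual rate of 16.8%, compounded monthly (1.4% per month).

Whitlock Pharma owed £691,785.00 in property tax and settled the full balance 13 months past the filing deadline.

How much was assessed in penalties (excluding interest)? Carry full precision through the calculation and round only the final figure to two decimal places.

£198,888.19

Penalty, months 1–3: 3 × 1.25% × £691,785.00 = £25,941.94…
Penalty, months 4–13: 10 × 2.5% × £691,785.00 = £172,946.25
Total penalty = £25,941.94… + £172,946.25 = £198,888.19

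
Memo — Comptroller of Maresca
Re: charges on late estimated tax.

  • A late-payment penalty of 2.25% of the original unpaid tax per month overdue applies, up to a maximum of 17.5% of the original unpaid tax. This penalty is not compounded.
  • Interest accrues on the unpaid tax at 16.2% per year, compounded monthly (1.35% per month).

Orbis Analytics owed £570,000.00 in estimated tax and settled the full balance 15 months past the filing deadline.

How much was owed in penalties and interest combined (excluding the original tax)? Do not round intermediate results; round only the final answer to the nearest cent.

£226,747.39

Penalty (uncapped): 15 × 2.25% × £570,000.00 = £192,375.00; cap = 17.5% × £570,000.00 = £99,750.00 → penalty = £99,750.00
Interest: £570,000.00 × ((1 + 0.0135)^15 − 1) = £570,000.00 × 0.2228024… = £126,997.3888…
Penalties + interest = £99,750.0000 + £126,997.3888… = £226,747.39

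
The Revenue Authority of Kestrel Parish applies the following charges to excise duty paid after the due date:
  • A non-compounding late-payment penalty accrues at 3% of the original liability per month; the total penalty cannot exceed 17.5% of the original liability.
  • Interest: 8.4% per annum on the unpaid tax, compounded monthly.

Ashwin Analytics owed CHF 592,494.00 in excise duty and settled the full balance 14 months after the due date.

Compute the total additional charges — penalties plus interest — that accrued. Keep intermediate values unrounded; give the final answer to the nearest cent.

Penalty (uncapped): 14 × 3% × CHF 592,494.00 = CHF 248,847.48; cap = 17.5% × CHF 592,494.00 = CHF 103,686.45 → penalty = CHF 103,686.45
Interest (8.4%/yr ÷ 12 = 0.7%/month): CHF 592,494.00 × ((1 + 0.007)^14 − 1) = CHF 60,781.7610…
Penalties + interest = CHF 103,686.4500 + CHF 60,781.7610… = CHF 164,468.21

CHF 164,468.21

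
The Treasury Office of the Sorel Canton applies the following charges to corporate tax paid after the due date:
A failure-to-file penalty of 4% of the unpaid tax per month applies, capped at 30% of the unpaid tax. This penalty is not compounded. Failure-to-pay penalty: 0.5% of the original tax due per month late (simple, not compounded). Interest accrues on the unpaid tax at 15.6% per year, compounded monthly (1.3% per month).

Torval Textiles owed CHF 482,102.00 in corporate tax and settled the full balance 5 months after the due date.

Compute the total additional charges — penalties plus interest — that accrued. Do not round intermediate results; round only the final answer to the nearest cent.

CHF 140,634.99

Failure-to-file: 5 × 4% × CHF 482,102.00 = CHF 96,420.40 (under the 30% cap)
Failure-to-pay penalty: 5 × 0.5% × CHF 482,102.00 = CHF 12,052.55
Interest: CHF 482,102.00 × ((1 + 0.013)^5 − 1) = CHF 482,102.00 × 0.0667121… = CHF 32,162.0432…
Penalties + interest = CHF 108,472.9500 + CHF 32,162.0432… = CHF 140,634.99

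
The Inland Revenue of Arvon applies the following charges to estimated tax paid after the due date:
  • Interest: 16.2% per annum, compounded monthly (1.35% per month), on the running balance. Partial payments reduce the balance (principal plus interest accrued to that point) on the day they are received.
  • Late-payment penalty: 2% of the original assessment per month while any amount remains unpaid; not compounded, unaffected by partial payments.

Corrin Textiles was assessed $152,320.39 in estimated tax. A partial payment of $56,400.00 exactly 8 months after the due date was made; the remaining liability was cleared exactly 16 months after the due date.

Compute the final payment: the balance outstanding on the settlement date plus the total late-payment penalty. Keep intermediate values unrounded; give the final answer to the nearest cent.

$174,727.84

Balance at month 8: $152,320.3900 × (1 + 0.0135)^8 = $169,569.6279…
After $56,400.00 payment: $169,569.6279… − $56,400.00 = $113,169.6279…
Balance at month 16: $113,169.6279… × (1 + 0.0135)^8 = $125,985.3110…
Penalty: 16 × 2% × $152,320.39 = $48,742.52…
Final settlement = outstanding balance + penalty = $125,985.3110… + $48,742.52… = $174,727.84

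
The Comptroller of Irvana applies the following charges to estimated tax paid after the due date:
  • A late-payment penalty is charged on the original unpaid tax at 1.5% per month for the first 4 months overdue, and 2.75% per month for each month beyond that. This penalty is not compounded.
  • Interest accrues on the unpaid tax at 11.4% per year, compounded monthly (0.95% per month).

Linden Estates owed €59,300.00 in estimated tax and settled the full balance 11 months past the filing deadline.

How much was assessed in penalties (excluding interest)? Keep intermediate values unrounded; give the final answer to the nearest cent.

€14,973.25

Penalty, months 1–4: 4 × 1.5% × €59,300.00 = €3,558.00
Penalty, months 5–11: 7 × 2.75% × €59,300.00 = €11,415.25
Total penalty = €3,558.00 + €11,415.25 = €14,973.25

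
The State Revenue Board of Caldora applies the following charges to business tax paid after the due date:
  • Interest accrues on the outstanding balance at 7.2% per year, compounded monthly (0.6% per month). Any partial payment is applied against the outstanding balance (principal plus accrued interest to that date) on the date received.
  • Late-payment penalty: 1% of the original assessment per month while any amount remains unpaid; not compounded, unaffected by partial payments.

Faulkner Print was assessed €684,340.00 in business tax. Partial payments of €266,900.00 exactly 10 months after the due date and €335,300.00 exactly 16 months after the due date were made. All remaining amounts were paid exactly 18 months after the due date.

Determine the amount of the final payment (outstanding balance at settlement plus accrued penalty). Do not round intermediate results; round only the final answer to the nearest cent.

€266,003.49

Balance at month 10: €684,340.0000 × (1 + 0.006)^10 = €726,526.9565…
After €266,900.00 payment: €726,526.9565… − €266,900.00 = €459,626.9565…
Balance at month 16: €459,626.9565… × (1 + 0.006)^6 = €476,423.7200…
After €335,300.00 payment: €476,423.7200… − €335,300.00 = €141,123.7200…
Balance at month 18: €141,123.7200… × (1 + 0.006)^2 = €142,822.2851…
Penalty: 18 × 1% × €684,340.00 = €123,181.20
Final settlement = outstanding balance + penalty = €142,822.2851… + €123,181.20 = €266,003.49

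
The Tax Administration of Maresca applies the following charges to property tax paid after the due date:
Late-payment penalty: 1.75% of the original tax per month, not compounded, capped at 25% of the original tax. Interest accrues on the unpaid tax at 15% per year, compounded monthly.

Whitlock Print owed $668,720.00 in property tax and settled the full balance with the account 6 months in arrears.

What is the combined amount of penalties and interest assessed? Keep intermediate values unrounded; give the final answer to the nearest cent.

$121,963.28

Penalty: 6 × 1.75% × $668,720.00 = $70,215.60 (below the 25% cap of $167,180.00)
Interest (15%/yr ÷ 12 = 1.25%/month): $668,720.00 × ((1 + 0.0125)^6 − 1) = $51,747.6805…
Penalties + interest = $70,215.6000 + $51,747.6805… = $121,963.28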